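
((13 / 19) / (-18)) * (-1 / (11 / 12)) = 26 / 627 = 0.04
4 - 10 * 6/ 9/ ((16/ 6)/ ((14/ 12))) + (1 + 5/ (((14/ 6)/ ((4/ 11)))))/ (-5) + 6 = 31081/ 4620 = 6.73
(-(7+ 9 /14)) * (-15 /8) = 1605 /112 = 14.33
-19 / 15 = -1.27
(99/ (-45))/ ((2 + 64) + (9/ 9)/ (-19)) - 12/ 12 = -6474/ 6265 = -1.03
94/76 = 47/38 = 1.24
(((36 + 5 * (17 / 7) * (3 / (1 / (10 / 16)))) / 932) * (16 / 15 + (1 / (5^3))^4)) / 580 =857031253291 / 7390468750000000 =0.00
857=857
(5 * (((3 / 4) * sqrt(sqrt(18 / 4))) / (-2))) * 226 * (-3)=5085 * 2^(3 / 4) * sqrt(3) / 8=1851.54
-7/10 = -0.70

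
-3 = -3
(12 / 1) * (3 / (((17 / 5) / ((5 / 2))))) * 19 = 8550 / 17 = 502.94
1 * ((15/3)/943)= 5/943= 0.01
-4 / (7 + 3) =-2 / 5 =-0.40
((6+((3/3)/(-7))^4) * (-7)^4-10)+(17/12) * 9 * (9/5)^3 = 7235679/500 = 14471.36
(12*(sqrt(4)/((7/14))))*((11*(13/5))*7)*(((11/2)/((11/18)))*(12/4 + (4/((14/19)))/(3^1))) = 2079792/5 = 415958.40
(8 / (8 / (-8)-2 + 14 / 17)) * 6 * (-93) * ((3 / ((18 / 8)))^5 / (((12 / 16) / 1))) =34537472 / 2997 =11524.01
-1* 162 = -162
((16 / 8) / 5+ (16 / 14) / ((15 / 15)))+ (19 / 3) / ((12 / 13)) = 10589 / 1260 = 8.40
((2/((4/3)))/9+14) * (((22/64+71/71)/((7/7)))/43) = 85/192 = 0.44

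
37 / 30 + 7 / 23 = 1061 / 690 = 1.54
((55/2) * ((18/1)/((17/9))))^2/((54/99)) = 72772425/578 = 125903.85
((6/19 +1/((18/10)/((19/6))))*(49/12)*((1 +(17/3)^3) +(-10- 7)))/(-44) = -467462401/14626656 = -31.96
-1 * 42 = -42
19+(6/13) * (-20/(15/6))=199/13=15.31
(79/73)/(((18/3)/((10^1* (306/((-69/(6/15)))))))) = -5372/1679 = -3.20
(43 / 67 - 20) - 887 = -60726 / 67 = -906.36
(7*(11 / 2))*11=847 / 2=423.50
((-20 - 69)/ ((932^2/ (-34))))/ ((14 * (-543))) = -1513/ 3301639824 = -0.00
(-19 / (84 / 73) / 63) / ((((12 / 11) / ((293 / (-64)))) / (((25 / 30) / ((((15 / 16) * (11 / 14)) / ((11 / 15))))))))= 4470301 / 4898880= 0.91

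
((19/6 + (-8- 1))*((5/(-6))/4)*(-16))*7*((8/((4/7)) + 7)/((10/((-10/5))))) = 1715/3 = 571.67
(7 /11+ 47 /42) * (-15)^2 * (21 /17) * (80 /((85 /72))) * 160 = 5289995.60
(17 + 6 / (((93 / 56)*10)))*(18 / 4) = 24219 / 310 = 78.13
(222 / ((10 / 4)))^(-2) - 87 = -17150807 / 197136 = -87.00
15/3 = 5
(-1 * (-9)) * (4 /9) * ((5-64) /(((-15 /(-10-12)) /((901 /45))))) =-4677992 /675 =-6930.36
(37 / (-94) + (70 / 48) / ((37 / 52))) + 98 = 519905 / 5217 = 99.66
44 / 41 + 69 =2873 / 41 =70.07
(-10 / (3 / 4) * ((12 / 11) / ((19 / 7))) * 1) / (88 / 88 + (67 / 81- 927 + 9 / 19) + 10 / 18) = 90720 / 15644827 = 0.01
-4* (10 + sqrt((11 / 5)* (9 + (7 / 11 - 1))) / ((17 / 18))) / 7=-40 / 7 - 72* sqrt(19) / 119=-8.35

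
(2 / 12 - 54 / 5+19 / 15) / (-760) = 281 / 22800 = 0.01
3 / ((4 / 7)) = 21 / 4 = 5.25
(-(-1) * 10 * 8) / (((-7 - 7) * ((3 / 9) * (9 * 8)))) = -5 / 21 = -0.24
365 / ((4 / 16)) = 1460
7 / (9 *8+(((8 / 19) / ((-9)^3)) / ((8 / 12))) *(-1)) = 32319 / 332428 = 0.10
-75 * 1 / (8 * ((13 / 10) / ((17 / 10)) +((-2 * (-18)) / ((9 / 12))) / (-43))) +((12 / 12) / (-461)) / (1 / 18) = 25237317 / 947816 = 26.63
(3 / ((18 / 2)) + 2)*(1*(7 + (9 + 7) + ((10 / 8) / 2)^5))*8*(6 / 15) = 1765841 / 10240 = 172.45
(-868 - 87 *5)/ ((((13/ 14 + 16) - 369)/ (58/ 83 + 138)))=513.32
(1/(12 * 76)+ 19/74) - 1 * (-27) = 919789/33744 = 27.26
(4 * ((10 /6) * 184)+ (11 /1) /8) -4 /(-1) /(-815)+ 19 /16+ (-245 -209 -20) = 29544373 /39120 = 755.22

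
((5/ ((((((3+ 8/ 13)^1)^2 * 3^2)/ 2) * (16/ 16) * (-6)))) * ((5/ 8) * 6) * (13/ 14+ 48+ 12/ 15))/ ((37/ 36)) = -2941445/ 1144262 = -2.57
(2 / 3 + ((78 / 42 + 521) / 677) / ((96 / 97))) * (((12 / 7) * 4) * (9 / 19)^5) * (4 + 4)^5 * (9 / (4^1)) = 1433010640306176 / 82139632127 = 17446.03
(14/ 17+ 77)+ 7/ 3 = 4088/ 51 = 80.16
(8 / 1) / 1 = 8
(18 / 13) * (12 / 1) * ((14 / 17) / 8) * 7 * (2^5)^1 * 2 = 169344 / 221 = 766.26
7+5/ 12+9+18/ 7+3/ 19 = 30557/ 1596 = 19.15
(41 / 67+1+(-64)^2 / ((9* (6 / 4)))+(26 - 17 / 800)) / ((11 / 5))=479020447 / 3183840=150.45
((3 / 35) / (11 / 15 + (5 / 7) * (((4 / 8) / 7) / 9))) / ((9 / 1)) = 42 / 3259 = 0.01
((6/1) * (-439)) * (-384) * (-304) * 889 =-273352052736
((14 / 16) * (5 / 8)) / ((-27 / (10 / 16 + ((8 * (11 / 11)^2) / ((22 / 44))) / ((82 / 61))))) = -143815 / 566784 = -0.25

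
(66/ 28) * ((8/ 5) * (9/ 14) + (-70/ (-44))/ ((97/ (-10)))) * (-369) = -35741709/ 47530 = -751.98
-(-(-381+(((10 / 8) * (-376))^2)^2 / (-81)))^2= -2381131678013759221321 / 6561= -362922066455381682.87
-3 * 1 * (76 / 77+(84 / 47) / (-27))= -29992 / 10857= -2.76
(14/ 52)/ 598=0.00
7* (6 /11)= 42 /11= 3.82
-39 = -39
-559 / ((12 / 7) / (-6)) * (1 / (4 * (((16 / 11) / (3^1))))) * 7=903903 / 128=7061.74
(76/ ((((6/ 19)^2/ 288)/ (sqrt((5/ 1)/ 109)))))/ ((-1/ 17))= -3731296 * sqrt(545)/ 109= -799155.80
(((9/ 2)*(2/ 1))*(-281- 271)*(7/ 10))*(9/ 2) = -78246/ 5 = -15649.20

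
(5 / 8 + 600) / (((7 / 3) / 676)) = 2436135 / 14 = 174009.64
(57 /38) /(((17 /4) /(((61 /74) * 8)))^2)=1428864 /395641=3.61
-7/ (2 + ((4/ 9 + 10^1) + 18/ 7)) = -0.47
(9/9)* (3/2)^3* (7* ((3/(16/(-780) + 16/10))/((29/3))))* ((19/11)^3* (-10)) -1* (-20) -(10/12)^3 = -40314549815/183422448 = -219.79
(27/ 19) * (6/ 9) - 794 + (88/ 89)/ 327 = -438522332/ 552957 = -793.05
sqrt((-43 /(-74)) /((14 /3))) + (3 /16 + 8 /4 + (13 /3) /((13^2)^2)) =sqrt(33411) /518 + 230701 /105456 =2.54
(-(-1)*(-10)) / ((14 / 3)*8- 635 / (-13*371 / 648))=-72345 / 887308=-0.08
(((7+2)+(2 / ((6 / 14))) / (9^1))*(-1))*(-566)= 145462 / 27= 5387.48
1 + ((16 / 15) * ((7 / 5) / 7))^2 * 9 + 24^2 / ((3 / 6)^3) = 2880881 / 625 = 4609.41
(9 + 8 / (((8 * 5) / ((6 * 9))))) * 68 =6732 / 5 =1346.40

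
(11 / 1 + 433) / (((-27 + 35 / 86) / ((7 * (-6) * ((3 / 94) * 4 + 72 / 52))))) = 1481844672 / 1397357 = 1060.46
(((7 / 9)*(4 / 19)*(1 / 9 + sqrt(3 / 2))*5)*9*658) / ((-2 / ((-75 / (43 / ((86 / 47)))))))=49000 / 57 + 73500*sqrt(6) / 19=10335.31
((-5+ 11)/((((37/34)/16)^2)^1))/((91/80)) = 142049280/124579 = 1140.23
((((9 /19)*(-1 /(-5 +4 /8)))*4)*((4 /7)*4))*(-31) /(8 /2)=-992 /133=-7.46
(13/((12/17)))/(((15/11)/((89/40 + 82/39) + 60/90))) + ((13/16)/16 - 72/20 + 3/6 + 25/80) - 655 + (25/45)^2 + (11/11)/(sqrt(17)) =-305844707/518400 + sqrt(17)/17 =-589.74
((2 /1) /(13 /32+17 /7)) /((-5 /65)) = -5824 /635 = -9.17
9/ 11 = 0.82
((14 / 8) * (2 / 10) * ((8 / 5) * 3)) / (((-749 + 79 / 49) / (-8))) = 8232 / 457775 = 0.02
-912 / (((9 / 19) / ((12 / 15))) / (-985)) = 1517162.67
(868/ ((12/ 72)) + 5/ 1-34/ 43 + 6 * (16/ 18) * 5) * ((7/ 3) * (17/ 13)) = 15985.29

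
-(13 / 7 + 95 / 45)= -250 / 63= -3.97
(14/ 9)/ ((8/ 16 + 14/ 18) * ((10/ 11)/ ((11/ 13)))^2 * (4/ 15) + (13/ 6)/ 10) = 12298440/ 4822597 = 2.55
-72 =-72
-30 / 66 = -5 / 11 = -0.45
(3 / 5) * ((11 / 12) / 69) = 11 / 1380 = 0.01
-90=-90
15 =15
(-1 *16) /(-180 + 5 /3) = 48 /535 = 0.09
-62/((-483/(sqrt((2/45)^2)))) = 124/21735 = 0.01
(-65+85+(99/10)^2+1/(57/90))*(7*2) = 1590533/950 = 1674.25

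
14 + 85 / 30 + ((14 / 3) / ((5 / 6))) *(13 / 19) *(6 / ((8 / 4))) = 16147 / 570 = 28.33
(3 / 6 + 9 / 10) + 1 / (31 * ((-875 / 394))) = 1.39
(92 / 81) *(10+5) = 460 / 27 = 17.04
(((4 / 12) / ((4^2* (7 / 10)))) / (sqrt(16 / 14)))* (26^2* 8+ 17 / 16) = 432725* sqrt(14) / 10752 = 150.59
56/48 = 7/6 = 1.17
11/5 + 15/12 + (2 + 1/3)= 347/60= 5.78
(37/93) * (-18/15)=-74/155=-0.48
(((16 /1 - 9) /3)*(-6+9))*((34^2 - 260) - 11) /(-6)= -2065 /2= -1032.50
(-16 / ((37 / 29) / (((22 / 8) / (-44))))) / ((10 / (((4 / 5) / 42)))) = 29 / 19425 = 0.00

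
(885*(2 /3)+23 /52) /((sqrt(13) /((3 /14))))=92109*sqrt(13) /9464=35.09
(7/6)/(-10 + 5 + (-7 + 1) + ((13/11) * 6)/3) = -77/570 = -0.14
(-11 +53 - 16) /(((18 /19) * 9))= 247 /81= 3.05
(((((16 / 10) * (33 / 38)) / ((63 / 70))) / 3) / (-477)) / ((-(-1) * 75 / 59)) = -5192 / 6117525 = -0.00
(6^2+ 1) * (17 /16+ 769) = 455877 /16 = 28492.31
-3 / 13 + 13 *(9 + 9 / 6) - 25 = 2893 / 26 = 111.27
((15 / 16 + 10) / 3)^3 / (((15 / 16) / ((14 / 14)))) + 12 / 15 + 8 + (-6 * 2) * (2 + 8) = -6169841 / 103680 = -59.51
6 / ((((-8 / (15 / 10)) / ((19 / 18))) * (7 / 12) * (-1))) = 2.04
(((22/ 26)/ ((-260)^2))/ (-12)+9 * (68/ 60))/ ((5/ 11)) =1183216199/ 52728000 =22.44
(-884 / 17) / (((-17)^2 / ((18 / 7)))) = -936 / 2023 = -0.46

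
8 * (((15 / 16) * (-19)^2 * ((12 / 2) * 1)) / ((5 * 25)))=3249 / 25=129.96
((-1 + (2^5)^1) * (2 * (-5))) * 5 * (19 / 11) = -29450 / 11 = -2677.27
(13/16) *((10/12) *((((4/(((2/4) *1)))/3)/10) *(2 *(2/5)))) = 13/90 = 0.14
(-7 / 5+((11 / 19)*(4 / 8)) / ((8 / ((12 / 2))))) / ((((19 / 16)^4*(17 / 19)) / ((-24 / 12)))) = 14729216 / 11077285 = 1.33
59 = 59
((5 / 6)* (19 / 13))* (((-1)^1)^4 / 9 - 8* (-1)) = 6935 / 702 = 9.88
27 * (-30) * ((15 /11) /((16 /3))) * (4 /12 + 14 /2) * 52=-78975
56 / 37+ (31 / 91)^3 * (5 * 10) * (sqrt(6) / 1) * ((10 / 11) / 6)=7447750 * sqrt(6) / 24867843+ 56 / 37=2.25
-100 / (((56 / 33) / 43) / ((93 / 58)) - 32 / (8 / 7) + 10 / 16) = 105573600 / 28874789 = 3.66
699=699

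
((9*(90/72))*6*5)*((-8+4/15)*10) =-26100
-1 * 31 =-31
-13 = -13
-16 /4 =-4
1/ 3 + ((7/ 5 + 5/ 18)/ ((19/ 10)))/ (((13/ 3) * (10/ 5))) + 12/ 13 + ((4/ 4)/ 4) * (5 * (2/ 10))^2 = 1.61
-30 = -30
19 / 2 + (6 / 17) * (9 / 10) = 1669 / 170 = 9.82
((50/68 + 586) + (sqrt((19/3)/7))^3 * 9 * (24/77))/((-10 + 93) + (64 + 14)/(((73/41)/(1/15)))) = 166440 * sqrt(399)/118325053 + 7281385/1066274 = 6.86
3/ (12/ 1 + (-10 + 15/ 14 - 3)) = 42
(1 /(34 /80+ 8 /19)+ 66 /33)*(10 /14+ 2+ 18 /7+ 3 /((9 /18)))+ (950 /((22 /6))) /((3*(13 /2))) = 49.20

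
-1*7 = -7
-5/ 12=-0.42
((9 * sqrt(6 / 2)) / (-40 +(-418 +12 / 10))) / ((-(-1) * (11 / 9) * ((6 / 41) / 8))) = -1.53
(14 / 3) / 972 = 0.00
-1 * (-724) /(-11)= -724 /11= -65.82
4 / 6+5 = 17 / 3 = 5.67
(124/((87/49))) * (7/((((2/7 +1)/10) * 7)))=425320/783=543.19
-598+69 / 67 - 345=-63112 / 67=-941.97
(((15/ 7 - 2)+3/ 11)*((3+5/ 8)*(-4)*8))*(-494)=1833728/ 77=23814.65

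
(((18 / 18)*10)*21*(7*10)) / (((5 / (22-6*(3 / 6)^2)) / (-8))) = -482160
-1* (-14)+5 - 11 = 8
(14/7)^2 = 4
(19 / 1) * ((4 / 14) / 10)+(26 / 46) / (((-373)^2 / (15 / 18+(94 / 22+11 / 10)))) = 2006472493 / 3695961885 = 0.54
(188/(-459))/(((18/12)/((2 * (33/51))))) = -8272/23409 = -0.35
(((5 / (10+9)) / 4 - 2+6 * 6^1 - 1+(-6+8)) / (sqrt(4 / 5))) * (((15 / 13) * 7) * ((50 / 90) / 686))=5125 * sqrt(5) / 44688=0.26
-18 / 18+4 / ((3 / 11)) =41 / 3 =13.67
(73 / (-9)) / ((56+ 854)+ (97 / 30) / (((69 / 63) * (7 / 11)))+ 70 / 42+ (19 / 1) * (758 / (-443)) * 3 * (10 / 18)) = -7437970 / 790574679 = -0.01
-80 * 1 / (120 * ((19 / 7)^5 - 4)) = -33614 / 7226613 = -0.00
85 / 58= 1.47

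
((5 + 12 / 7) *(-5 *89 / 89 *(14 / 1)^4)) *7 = -9027760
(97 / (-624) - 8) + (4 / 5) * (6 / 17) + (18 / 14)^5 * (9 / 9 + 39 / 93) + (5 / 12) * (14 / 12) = -198993656369 / 82904225040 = -2.40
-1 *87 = -87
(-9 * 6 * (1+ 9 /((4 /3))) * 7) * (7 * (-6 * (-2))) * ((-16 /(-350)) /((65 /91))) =-1968624 /125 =-15748.99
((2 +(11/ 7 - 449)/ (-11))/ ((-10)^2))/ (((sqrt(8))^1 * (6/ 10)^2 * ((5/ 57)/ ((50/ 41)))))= 156085 * sqrt(2)/ 37884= 5.83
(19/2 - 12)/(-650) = 1/260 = 0.00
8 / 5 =1.60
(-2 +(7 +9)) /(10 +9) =14 /19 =0.74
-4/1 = -4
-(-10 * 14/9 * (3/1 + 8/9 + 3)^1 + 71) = 2929/81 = 36.16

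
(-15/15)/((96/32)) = -1/3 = -0.33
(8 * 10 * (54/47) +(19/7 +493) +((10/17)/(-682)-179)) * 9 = 7014071142/1907213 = 3677.65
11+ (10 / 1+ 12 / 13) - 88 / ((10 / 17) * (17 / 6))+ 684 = 42453 / 65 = 653.12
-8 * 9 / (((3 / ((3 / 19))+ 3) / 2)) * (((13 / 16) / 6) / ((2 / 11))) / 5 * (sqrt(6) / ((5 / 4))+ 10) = -39 / 4-39 * sqrt(6) / 50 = -11.66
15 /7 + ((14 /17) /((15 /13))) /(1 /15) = 1529 /119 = 12.85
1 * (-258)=-258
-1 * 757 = -757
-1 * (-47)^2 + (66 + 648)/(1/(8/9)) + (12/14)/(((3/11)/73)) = -28243/21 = -1344.90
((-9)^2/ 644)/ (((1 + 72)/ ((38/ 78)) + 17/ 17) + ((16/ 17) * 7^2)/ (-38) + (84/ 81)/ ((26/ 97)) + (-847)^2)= 0.00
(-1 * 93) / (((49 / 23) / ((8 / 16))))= -2139 / 98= -21.83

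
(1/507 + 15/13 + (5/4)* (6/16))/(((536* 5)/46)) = 606211/21740160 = 0.03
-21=-21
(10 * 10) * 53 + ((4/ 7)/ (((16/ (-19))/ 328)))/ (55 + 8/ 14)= 2060142/ 389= 5295.99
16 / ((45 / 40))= 128 / 9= 14.22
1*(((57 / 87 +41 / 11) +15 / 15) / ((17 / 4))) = 404 / 319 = 1.27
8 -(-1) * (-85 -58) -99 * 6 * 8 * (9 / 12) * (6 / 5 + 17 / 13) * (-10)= 1160109 / 13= 89239.15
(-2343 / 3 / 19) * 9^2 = -63261 / 19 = -3329.53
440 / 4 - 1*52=58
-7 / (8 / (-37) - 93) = 259 / 3449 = 0.08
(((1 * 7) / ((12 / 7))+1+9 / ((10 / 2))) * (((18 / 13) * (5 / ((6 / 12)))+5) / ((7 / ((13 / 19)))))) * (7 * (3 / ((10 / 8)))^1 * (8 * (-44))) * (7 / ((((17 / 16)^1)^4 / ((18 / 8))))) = -7352741265408 / 7934495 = -926680.43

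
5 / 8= 0.62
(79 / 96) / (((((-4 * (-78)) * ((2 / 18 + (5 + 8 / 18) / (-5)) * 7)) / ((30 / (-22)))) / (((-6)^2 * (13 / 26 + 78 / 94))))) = 6665625 / 264968704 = 0.03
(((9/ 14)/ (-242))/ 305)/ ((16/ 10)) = -9/ 1653344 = -0.00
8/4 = 2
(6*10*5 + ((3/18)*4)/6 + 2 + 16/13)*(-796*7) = -197755852/117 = -1690220.96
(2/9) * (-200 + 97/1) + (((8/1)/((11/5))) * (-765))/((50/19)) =-106918/99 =-1079.98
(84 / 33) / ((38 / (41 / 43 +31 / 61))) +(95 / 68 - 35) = -33.51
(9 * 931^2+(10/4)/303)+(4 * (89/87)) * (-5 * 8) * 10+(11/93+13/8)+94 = 5665354914887/726392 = 7799307.97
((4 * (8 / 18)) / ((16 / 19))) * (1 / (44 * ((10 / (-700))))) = -665 / 198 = -3.36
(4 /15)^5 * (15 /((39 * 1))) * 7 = 7168 /1974375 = 0.00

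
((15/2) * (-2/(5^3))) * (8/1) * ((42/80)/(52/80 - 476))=84/79225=0.00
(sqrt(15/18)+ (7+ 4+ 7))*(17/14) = 17*sqrt(30)/84+ 153/7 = 22.97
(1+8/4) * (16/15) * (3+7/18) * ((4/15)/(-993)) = -0.00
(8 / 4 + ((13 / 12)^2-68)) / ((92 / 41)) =-382735 / 13248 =-28.89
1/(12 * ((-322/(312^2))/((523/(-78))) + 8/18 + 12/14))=571116/8923669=0.06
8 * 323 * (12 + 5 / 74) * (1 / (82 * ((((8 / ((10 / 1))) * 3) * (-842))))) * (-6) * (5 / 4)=7210975 / 5109256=1.41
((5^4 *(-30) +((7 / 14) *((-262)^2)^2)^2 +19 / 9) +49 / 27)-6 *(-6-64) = 149869791594442289644 / 27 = 5550733022016381097.93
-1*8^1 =-8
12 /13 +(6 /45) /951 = 171206 /185445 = 0.92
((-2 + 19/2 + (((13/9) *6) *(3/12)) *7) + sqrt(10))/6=sqrt(10)/6 + 34/9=4.30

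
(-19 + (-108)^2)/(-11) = -1058.64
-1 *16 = -16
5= 5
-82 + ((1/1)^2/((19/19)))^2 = -81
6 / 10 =3 / 5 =0.60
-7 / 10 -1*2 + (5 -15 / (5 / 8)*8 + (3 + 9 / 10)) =-929 / 5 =-185.80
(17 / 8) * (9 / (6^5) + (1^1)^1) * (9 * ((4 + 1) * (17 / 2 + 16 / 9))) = 13602125 / 13824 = 983.95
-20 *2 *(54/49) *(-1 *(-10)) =-21600/49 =-440.82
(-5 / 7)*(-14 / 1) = 10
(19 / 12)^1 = 19 / 12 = 1.58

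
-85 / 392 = -0.22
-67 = -67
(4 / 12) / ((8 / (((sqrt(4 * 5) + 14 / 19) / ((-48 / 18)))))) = -sqrt(5) / 32 - 7 / 608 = -0.08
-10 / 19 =-0.53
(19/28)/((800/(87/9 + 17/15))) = 513/56000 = 0.01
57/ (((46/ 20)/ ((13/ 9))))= 2470/ 69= 35.80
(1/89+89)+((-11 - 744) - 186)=-75827/89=-851.99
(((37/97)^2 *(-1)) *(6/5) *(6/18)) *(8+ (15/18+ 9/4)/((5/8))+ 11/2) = -757057/705675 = -1.07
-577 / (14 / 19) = -10963 / 14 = -783.07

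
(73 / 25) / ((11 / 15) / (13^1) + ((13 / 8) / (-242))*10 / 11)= 30314856 / 522265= 58.04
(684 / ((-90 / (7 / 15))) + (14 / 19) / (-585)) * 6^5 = -170360064 / 6175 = -27588.67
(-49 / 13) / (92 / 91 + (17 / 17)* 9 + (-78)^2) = -343 / 554555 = -0.00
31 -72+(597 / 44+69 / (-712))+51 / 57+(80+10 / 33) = 23959147 / 446424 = 53.67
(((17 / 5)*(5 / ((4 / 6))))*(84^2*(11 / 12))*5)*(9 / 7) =1060290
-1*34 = -34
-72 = -72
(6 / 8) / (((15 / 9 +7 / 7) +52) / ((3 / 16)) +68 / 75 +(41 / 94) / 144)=253800 / 98970241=0.00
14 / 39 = 0.36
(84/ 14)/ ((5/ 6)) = 36/ 5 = 7.20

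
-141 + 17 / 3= -135.33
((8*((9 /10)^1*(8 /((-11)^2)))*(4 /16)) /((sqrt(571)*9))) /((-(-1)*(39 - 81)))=-4*sqrt(571) /7254555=-0.00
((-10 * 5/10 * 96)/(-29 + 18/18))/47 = 120/329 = 0.36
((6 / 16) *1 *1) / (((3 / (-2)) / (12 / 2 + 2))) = -2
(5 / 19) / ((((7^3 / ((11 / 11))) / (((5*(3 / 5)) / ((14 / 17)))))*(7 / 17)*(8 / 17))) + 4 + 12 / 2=51166975 / 5109328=10.01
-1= -1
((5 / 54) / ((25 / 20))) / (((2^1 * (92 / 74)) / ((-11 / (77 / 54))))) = -37 / 161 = -0.23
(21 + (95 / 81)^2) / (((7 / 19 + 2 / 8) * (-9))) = -11157256 / 2775303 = -4.02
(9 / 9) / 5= 1 / 5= 0.20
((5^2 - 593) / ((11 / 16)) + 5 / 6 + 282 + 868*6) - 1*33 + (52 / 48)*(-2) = 152773 / 33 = 4629.48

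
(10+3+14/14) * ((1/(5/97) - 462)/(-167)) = 30982/835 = 37.10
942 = 942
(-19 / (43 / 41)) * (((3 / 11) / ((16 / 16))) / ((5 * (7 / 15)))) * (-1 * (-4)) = -28044 / 3311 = -8.47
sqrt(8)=2*sqrt(2)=2.83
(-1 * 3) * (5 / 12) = -5 / 4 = -1.25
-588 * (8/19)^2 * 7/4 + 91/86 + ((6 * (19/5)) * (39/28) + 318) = 168.39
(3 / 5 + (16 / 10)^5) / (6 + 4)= 1.11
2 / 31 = 0.06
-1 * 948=-948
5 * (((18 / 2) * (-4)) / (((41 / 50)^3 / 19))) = -427500000 / 68921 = -6202.75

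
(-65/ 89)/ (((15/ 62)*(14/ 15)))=-2015/ 623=-3.23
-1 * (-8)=8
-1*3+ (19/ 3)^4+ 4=130402/ 81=1609.90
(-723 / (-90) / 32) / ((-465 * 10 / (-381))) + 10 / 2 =7470607 / 1488000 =5.02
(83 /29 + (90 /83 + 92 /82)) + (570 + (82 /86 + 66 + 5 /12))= 32714570017 /50922492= 642.44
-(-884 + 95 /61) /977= 53829 /59597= 0.90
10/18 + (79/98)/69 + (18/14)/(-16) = 79015/162288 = 0.49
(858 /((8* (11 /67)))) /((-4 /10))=-13065 /8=-1633.12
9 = 9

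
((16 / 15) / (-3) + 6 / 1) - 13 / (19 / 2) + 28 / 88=4.59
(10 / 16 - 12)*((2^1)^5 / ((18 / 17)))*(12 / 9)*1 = -12376 / 27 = -458.37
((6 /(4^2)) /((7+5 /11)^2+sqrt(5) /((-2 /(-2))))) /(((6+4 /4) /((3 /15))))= 610203 /3159727970-43923*sqrt(5) /12638911880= 0.00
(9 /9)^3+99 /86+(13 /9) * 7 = 9491 /774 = 12.26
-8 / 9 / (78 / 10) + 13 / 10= 4163 / 3510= 1.19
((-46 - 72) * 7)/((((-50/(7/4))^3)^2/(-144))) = 437301333/2000000000000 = 0.00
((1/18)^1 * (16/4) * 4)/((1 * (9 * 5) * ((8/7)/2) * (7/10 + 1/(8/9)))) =112/5913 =0.02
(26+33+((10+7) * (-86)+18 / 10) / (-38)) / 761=0.13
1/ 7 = 0.14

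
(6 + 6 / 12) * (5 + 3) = 52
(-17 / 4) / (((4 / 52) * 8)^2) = -2873 / 256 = -11.22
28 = 28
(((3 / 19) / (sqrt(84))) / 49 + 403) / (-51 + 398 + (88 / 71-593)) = -1.65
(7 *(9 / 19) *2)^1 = 126 / 19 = 6.63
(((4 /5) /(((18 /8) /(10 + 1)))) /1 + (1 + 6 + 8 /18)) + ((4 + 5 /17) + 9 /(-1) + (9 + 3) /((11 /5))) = 101857 /8415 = 12.10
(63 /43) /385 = 0.00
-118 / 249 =-0.47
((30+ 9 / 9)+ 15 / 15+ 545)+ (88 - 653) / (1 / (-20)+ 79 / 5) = 34091 / 63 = 541.13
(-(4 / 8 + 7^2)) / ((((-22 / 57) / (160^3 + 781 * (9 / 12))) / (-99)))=-52013325121.31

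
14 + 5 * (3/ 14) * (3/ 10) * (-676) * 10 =-15112/ 7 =-2158.86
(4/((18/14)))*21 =196/3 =65.33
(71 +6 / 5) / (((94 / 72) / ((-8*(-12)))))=1247616 / 235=5309.00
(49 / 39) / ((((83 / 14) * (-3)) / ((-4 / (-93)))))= -2744 / 903123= -0.00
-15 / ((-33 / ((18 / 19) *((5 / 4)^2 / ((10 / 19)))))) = 225 / 176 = 1.28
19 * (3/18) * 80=760/3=253.33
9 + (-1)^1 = 8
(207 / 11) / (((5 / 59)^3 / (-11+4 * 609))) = 4123804941 / 55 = 74978271.65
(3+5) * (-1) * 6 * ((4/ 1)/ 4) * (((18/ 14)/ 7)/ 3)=-144/ 49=-2.94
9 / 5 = 1.80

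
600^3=216000000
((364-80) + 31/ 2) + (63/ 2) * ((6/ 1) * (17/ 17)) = 977/ 2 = 488.50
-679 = -679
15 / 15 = 1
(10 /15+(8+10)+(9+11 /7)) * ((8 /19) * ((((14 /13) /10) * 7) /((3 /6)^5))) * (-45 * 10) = -33008640 /247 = -133638.22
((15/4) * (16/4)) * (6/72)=5/4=1.25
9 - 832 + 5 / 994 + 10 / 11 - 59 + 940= 644167 / 10934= 58.91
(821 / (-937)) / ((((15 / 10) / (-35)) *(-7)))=-8210 / 2811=-2.92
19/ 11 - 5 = -36/ 11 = -3.27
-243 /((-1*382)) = 243 /382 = 0.64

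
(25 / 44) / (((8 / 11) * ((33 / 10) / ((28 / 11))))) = 875 / 1452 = 0.60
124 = 124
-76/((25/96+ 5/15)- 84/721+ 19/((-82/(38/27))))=-277299072/551455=-502.85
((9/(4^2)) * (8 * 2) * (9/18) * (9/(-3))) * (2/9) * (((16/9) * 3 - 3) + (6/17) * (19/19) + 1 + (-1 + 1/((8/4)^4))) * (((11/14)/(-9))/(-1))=-0.72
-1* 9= -9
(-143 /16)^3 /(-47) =15.19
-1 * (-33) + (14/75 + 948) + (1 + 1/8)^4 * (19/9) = 302459369/307200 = 984.57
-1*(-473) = 473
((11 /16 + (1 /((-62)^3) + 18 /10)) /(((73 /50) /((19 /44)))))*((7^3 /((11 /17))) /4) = 97.50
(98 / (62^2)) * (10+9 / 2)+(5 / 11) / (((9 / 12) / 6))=169391 / 42284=4.01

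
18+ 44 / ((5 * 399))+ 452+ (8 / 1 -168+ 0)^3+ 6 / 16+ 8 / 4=-65364620543 / 15960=-4095527.60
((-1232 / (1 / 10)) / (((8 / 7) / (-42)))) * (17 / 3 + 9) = 6640480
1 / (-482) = -1 / 482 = -0.00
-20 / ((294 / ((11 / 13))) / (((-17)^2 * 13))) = -31790 / 147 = -216.26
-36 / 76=-0.47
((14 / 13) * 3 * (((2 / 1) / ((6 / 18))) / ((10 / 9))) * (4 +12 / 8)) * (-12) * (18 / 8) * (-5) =168399 / 13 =12953.77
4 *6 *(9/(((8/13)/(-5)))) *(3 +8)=-19305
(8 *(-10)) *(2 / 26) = -80 / 13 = -6.15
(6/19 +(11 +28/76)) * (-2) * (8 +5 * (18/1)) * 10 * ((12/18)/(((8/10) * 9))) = -362600/171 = -2120.47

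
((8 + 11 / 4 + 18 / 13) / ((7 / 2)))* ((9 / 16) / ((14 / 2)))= 5679 / 20384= 0.28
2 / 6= 1 / 3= 0.33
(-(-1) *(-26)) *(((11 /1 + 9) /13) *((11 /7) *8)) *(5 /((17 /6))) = -105600 /119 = -887.39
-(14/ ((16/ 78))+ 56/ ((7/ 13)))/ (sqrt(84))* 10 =-3445* sqrt(21)/ 84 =-187.94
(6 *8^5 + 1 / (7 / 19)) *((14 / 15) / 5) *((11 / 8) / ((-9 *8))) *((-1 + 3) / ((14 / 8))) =-605561 / 756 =-801.01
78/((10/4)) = 156/5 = 31.20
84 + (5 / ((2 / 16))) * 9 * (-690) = -248316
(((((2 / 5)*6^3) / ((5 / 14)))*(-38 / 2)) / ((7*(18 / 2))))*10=-3648 / 5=-729.60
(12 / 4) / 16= 3 / 16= 0.19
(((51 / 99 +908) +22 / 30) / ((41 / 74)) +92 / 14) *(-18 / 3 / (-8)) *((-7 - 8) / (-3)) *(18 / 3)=117036987 / 3157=37072.22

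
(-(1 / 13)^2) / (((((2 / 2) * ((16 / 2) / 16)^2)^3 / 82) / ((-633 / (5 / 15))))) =9965952 / 169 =58970.13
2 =2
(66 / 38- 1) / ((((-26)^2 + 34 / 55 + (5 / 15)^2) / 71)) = 492030 / 6364639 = 0.08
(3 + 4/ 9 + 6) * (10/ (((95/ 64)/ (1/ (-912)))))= -680/ 9747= -0.07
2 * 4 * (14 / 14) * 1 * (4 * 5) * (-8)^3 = -81920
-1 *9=-9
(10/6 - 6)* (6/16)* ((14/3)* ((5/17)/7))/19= -65/3876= -0.02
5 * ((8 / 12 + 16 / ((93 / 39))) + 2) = 4360 / 93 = 46.88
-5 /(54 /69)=-115 /18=-6.39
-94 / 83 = -1.13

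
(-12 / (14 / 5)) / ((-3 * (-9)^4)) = 10 / 45927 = 0.00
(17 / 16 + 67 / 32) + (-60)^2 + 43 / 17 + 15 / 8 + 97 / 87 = 170791399 / 47328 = 3608.68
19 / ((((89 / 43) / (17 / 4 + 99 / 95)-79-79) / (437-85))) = -289165712 / 6814457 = -42.43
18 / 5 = 3.60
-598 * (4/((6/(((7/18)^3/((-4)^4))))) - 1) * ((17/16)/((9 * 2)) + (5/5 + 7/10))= 339170906243/322486272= 1051.74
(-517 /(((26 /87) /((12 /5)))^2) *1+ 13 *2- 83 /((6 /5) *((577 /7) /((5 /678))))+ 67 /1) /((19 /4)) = -329742833096633 /47106092475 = -7000.00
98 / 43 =2.28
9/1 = 9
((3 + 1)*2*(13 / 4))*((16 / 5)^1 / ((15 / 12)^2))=6656 / 125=53.25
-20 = -20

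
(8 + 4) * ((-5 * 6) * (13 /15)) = -312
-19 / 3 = -6.33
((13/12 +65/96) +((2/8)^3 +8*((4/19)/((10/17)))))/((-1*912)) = -84619/16634880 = -0.01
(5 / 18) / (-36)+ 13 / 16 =1043 / 1296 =0.80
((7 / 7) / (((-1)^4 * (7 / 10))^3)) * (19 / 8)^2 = 45125 / 2744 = 16.44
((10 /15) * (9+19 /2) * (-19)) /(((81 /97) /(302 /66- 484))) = 1078849811 /8019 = 134536.70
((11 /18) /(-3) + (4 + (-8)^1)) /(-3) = 227 /162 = 1.40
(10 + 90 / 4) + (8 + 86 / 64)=1339 / 32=41.84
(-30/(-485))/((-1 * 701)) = -6/67997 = -0.00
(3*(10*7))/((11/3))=630/11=57.27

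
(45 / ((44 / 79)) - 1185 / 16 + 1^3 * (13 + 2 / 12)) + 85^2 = 3825307 / 528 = 7244.90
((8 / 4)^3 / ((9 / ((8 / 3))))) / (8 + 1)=64 / 243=0.26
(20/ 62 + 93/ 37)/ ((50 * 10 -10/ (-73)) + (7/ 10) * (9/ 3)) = 2374690/ 420528051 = 0.01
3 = 3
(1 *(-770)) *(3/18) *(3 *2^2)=-1540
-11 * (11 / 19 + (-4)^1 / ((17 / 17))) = 715 / 19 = 37.63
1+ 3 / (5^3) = 128 / 125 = 1.02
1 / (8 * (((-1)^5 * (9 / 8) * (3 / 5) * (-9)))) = 0.02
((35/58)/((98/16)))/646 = 10/65569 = 0.00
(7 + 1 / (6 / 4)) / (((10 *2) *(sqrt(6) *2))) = 23 *sqrt(6) / 720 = 0.08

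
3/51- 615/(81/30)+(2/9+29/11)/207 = -79328146/348381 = -227.71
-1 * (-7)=7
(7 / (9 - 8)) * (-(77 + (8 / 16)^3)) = -4319 / 8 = -539.88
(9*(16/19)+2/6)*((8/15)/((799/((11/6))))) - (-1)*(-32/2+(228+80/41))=17978457424/84026835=213.96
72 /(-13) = -72 /13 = -5.54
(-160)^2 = 25600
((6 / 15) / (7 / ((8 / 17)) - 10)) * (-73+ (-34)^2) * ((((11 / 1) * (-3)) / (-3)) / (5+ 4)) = 63536 / 585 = 108.61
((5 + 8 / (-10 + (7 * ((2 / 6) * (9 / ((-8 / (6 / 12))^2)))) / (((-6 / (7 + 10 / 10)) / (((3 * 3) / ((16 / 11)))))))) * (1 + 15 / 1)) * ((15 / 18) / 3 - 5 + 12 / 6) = -6072472 / 32799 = -185.14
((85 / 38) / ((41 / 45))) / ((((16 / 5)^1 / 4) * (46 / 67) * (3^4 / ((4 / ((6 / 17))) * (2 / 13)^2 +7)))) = 524651875 / 1308084336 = 0.40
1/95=0.01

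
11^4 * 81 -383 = 1185538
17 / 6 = 2.83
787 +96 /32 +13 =803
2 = 2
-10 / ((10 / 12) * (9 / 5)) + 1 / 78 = -173 / 26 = -6.65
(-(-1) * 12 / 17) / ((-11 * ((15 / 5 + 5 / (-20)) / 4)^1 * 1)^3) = -0.00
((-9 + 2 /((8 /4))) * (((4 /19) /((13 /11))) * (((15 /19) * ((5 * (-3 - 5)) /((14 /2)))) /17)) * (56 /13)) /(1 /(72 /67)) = 121651200 /69489251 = 1.75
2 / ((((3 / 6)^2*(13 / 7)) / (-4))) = -224 / 13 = -17.23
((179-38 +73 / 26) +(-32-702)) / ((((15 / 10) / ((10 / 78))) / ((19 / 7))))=-161975 / 1183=-136.92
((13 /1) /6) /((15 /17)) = 221 /90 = 2.46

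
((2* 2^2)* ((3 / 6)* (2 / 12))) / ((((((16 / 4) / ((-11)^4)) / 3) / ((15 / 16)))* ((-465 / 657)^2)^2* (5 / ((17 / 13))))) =1717581588613011 / 240115460000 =7153.15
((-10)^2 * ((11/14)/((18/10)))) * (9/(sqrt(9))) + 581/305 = 132.86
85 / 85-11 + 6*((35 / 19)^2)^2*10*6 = 538921790 / 130321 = 4135.34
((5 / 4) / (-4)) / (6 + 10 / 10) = -0.04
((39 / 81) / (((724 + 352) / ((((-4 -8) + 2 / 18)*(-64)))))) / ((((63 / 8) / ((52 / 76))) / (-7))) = -2314624 / 11177757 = -0.21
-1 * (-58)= 58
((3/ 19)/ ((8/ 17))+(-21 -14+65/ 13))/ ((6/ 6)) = -4509/ 152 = -29.66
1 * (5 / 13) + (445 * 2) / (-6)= -5770 / 39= -147.95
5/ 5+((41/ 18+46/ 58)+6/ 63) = 15223/ 3654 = 4.17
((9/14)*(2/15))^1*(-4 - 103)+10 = 29/35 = 0.83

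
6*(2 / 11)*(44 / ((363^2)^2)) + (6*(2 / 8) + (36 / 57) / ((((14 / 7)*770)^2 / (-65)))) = 161648310595097 / 107766783833940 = 1.50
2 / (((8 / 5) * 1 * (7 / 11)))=55 / 28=1.96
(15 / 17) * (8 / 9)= 40 / 51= 0.78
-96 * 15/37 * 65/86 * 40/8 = -234000/1591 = -147.08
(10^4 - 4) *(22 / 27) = 73304 / 9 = 8144.89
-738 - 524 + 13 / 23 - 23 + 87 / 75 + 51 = -1232.27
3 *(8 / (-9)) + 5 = 7 / 3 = 2.33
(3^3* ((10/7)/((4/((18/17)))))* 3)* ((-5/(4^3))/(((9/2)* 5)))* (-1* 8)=405/476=0.85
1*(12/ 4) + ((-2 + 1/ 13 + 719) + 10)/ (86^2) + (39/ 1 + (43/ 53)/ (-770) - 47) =-4809349411/ 980949970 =-4.90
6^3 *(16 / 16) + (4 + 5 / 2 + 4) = 453 / 2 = 226.50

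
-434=-434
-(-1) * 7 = 7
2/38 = 1/19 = 0.05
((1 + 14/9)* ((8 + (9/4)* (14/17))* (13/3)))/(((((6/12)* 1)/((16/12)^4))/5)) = 128211200/37179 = 3448.48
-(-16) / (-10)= -8 / 5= -1.60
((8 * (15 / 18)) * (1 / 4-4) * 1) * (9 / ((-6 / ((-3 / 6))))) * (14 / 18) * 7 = -1225 / 12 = -102.08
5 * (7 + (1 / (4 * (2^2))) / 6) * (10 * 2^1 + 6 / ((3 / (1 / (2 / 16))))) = 10095 / 8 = 1261.88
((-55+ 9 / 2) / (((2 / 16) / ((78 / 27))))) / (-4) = 2626 / 9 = 291.78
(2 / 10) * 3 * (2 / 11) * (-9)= -54 / 55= -0.98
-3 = -3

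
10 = 10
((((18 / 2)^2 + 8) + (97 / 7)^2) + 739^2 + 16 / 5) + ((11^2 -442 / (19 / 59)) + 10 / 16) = 20301546843 / 37240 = 545154.32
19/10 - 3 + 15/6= 7/5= 1.40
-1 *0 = 0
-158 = -158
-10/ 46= -5/ 23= -0.22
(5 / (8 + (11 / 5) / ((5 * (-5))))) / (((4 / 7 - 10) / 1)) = -4375 / 65274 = -0.07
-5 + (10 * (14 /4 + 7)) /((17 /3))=13.53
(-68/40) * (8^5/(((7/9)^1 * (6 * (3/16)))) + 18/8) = -17826863/280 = -63667.37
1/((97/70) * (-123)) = -70/11931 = -0.01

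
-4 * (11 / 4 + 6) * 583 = -20405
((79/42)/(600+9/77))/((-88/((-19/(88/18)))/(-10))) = -7505/5421856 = -0.00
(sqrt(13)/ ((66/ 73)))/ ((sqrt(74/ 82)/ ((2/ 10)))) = 73 * sqrt(19721)/ 12210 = 0.84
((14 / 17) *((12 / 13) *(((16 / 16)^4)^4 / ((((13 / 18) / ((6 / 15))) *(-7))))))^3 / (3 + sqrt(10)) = 1934917632 / 2964264077125- 644972544 *sqrt(10) / 2964264077125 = -0.00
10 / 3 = 3.33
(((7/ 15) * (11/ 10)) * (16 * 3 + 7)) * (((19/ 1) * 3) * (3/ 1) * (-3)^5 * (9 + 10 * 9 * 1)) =-1161447903/ 10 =-116144790.30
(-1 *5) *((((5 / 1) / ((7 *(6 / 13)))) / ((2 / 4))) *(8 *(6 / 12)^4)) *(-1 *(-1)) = -325 / 42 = -7.74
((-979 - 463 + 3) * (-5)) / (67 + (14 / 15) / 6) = 323775 / 3022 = 107.14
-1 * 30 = -30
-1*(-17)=17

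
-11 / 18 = -0.61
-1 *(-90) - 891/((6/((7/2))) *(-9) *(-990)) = 10793/120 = 89.94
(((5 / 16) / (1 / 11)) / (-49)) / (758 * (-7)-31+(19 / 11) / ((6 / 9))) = 0.00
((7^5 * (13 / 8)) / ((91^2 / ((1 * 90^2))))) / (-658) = -99225 / 2444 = -40.60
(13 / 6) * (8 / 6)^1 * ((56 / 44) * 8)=2912 / 99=29.41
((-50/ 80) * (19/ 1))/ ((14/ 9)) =-855/ 112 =-7.63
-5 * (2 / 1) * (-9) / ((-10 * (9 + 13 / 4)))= -36 / 49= -0.73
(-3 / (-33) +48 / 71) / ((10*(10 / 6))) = 0.05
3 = 3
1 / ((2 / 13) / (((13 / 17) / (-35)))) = -169 / 1190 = -0.14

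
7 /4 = 1.75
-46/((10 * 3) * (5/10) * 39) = -46/585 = -0.08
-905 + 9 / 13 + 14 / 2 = -11665 / 13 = -897.31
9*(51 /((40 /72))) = 4131 /5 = 826.20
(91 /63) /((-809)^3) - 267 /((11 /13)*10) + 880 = 444738458828539 /524180377710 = 848.45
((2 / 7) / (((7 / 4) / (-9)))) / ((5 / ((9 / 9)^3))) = -72 / 245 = -0.29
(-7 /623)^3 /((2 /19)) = -19 /1409938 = -0.00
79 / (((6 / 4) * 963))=0.05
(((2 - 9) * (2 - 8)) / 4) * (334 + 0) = 3507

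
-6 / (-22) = 3 / 11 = 0.27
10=10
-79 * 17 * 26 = -34918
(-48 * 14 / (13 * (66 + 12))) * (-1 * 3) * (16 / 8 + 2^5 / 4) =3360 / 169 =19.88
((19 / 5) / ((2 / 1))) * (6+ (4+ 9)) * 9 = 3249 / 10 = 324.90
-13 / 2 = -6.50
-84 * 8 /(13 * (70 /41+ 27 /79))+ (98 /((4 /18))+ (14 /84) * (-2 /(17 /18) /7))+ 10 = 4371080951 /10267439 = 425.72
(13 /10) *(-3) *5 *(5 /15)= -13 /2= -6.50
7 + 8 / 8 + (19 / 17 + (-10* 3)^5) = -413099845 / 17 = -24299990.88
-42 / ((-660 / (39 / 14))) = 39 / 220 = 0.18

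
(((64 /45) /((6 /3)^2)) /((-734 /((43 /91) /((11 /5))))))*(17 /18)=-2924 /29756727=-0.00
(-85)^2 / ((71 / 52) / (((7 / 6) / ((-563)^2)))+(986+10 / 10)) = 1314950 / 67694031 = 0.02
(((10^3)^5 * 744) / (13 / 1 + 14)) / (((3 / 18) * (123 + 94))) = 761904761904761.90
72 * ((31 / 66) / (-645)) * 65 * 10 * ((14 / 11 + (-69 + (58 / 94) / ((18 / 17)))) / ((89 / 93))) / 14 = 78062135710 / 457047129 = 170.80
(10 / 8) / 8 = 0.16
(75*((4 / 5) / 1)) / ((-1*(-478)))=30 / 239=0.13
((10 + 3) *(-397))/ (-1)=5161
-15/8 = -1.88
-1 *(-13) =13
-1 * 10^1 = -10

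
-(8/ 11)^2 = -64/ 121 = -0.53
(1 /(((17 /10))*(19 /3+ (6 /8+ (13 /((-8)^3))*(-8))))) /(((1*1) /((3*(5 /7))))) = 28800 /166481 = 0.17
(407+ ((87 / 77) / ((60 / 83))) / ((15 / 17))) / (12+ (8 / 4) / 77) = 9442619 / 277800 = 33.99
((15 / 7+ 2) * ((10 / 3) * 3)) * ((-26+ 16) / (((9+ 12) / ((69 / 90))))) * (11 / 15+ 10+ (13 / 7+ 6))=-2603968 / 9261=-281.18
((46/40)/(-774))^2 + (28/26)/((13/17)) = 57032124601/40497537600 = 1.41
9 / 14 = 0.64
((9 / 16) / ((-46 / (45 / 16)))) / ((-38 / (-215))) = -87075 / 447488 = -0.19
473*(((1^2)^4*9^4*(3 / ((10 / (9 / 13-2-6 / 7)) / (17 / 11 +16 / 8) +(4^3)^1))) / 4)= 5502244869 / 148216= 37123.15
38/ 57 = 2/ 3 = 0.67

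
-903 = -903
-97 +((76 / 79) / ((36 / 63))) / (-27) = -207034 / 2133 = -97.06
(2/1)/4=1/2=0.50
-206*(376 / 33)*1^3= -2347.15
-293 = -293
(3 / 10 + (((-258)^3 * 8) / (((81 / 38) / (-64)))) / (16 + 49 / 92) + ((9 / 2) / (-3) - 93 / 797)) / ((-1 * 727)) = -343203.62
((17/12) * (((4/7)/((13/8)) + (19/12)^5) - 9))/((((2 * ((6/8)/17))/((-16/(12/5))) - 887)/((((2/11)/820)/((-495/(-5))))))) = -0.00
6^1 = 6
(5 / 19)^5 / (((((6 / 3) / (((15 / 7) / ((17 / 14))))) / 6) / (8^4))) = 1152000000 / 42093683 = 27.37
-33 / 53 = -0.62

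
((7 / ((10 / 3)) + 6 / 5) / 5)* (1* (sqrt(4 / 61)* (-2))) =-66* sqrt(61) / 1525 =-0.34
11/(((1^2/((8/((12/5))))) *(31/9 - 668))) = -330/5981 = -0.06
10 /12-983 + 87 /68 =-980.89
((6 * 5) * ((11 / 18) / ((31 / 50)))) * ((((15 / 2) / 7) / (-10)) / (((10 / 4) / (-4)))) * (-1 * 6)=-6600 / 217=-30.41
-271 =-271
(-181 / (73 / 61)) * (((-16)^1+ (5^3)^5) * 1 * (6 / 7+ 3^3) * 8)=-525633544646291640 / 511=-1028637073671803.60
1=1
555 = 555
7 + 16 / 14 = 57 / 7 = 8.14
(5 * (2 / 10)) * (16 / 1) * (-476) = -7616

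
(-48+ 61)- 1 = 12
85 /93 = 0.91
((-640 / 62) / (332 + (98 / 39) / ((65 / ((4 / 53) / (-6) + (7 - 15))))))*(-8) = 9921600 / 39850717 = 0.25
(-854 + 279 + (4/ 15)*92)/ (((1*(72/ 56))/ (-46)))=2658754/ 135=19694.47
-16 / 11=-1.45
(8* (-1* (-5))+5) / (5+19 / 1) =15 / 8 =1.88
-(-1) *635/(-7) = -635/7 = -90.71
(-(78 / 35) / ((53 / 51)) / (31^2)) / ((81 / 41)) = -18122 / 16043895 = -0.00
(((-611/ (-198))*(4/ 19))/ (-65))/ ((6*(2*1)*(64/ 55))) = -47/ 65664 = -0.00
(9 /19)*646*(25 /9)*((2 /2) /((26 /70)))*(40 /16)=74375 /13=5721.15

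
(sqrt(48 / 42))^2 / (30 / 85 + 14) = 34 / 427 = 0.08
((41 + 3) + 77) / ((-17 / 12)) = -1452 / 17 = -85.41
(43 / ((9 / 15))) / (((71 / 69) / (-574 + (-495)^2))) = 1208810195 / 71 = 17025495.70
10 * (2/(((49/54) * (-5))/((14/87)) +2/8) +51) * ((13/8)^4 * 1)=3658235685/1030144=3551.19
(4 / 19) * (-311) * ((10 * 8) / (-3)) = 99520 / 57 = 1745.96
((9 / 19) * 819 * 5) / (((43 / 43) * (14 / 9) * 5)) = 9477 / 38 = 249.39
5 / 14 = 0.36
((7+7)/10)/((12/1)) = 7/60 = 0.12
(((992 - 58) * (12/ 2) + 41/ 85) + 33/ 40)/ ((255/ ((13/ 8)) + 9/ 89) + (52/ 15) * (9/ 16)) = 4410031613/ 125074542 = 35.26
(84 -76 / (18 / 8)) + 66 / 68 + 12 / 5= 81997 / 1530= 53.59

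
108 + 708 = 816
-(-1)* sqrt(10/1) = sqrt(10) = 3.16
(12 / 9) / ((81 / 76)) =304 / 243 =1.25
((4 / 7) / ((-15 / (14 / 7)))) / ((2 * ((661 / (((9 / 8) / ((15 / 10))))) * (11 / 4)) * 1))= -4 / 254485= -0.00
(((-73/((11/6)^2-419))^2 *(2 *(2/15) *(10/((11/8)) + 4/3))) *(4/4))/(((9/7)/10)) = 1356038656/2462805059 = 0.55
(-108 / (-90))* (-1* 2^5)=-192 / 5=-38.40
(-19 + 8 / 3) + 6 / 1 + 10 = -1 / 3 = -0.33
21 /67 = 0.31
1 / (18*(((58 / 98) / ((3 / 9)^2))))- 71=-333509 / 4698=-70.99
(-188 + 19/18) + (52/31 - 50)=-131279/558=-235.27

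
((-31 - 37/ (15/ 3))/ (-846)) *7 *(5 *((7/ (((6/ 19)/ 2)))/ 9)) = 29792/ 3807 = 7.83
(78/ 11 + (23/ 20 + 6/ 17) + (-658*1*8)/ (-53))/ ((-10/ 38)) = -406425827/ 991100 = -410.08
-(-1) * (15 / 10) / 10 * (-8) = -6 / 5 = -1.20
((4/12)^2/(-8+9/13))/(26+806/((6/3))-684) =13/218025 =0.00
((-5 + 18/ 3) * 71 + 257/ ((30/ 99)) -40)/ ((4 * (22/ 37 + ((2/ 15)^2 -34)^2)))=3293328375/ 17313459536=0.19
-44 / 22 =-2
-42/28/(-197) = 3/394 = 0.01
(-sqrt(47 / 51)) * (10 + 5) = -5 * sqrt(2397) / 17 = -14.40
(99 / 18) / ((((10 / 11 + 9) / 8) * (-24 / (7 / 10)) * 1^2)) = -847 / 6540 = -0.13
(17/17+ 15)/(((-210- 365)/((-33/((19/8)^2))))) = 33792/207575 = 0.16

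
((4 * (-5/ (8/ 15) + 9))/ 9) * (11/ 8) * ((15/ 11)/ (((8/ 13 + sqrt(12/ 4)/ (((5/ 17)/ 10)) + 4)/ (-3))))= 0.01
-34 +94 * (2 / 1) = 154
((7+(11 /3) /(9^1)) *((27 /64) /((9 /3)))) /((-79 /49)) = -0.65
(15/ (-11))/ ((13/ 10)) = -1.05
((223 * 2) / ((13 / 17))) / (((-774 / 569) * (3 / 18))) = -4314158 / 1677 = -2572.55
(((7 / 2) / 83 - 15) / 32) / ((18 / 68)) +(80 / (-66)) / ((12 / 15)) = -862721 / 262944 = -3.28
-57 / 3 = -19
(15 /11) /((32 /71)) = 1065 /352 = 3.03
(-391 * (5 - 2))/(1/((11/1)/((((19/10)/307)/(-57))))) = 118836630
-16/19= -0.84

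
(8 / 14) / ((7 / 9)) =36 / 49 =0.73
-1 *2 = -2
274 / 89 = 3.08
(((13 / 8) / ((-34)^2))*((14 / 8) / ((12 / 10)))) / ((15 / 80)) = 455 / 41616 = 0.01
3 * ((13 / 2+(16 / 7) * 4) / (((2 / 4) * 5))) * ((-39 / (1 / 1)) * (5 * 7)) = -25623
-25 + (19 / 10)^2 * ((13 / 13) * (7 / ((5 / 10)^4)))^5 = 1590513368463 / 25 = 63620534738.52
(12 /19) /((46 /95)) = 30 /23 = 1.30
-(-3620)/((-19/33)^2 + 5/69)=8961.27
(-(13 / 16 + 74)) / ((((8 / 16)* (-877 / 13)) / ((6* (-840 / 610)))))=-18.33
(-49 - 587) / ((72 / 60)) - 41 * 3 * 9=-1637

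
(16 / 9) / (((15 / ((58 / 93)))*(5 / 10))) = 1856 / 12555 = 0.15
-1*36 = -36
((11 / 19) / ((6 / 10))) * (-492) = -9020 / 19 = -474.74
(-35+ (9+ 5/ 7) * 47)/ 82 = 2951/ 574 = 5.14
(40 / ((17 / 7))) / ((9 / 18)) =560 / 17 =32.94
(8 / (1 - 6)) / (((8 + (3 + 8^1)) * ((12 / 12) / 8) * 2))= -32 / 95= -0.34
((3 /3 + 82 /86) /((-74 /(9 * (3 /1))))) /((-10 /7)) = 3969 /7955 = 0.50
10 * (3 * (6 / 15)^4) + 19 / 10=667 / 250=2.67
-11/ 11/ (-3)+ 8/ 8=4/ 3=1.33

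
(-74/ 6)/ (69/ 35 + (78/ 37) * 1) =-47915/ 15849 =-3.02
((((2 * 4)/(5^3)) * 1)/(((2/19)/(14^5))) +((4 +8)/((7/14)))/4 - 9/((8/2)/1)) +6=163503371/500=327006.74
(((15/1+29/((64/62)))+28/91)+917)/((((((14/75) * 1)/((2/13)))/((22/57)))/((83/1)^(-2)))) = 109869925/2477504848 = 0.04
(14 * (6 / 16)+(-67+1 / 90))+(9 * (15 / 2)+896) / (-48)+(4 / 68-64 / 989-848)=-22511555837 / 24210720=-929.82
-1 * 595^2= -354025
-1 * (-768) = 768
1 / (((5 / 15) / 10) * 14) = 15 / 7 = 2.14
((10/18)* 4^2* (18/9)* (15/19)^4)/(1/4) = 3600000/130321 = 27.62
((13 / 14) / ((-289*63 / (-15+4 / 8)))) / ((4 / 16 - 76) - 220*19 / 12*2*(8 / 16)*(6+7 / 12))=-377 / 1207678402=-0.00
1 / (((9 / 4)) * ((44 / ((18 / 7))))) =2 / 77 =0.03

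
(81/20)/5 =81/100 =0.81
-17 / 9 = -1.89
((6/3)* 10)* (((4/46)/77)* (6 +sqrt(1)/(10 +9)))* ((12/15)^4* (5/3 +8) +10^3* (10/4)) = 37559392/109725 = 342.30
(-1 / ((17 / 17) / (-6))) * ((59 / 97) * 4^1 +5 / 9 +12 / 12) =6964 / 291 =23.93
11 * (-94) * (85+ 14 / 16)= -355179 / 4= -88794.75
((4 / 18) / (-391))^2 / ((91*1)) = 4 / 1126885851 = 0.00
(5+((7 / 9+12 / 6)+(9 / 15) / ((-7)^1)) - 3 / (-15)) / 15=2486 / 4725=0.53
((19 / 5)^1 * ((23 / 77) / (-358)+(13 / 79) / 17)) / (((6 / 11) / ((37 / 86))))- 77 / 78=-36146962063 / 37626938440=-0.96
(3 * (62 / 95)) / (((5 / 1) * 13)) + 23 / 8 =143513 / 49400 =2.91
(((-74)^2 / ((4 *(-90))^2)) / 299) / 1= 1369 / 9687600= 0.00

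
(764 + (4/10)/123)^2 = 220770299044/378225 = 583700.97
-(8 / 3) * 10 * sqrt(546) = -80 * sqrt(546) / 3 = -623.11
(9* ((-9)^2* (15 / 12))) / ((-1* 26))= -3645 / 104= -35.05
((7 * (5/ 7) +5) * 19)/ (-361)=-10/ 19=-0.53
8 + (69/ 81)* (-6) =26/ 9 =2.89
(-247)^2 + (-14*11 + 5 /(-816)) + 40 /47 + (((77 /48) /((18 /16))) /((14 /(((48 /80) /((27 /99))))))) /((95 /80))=1995527764531 /32790960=60856.03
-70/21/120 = -1/36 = -0.03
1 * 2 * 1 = 2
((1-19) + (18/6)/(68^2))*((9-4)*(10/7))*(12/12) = -2080725/16184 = -128.57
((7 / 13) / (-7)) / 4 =-1 / 52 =-0.02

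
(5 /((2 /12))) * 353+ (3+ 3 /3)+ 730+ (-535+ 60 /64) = 172639 /16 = 10789.94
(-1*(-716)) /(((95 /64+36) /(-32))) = -611.24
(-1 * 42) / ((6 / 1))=-7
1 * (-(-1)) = 1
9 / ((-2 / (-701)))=6309 / 2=3154.50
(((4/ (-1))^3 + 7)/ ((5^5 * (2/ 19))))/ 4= -1083/ 25000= -0.04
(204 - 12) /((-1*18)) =-32 /3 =-10.67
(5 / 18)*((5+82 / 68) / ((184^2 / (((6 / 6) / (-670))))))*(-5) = 1055 / 2776462848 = 0.00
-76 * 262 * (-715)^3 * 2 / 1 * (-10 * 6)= -873402146760000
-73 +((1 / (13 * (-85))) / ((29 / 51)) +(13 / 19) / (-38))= -99377481 / 1360970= -73.02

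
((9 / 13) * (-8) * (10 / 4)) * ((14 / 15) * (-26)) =336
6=6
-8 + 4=-4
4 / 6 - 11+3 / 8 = -239 / 24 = -9.96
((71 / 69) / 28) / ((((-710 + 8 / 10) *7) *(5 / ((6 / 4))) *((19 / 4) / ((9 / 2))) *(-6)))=71 / 202481328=0.00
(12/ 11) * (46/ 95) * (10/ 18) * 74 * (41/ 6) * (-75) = -6978200/ 627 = -11129.51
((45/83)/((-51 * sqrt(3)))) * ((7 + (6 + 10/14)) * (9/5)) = -864 * sqrt(3)/9877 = -0.15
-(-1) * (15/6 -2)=1/2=0.50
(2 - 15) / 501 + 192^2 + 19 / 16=295511135 / 8016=36865.16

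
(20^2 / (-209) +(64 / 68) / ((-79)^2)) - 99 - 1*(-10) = -2015945753 / 22174273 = -90.91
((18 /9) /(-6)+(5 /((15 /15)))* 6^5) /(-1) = -116639 /3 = -38879.67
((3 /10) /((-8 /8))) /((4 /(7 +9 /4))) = -111 /160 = -0.69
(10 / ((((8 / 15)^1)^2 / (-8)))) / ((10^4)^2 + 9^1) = -1125 / 400000036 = -0.00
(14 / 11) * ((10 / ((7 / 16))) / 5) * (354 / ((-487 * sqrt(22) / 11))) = -11328 * sqrt(22) / 5357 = -9.92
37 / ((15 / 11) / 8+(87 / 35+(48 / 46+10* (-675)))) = -2621080 / 477907917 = -0.01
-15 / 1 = -15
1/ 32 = 0.03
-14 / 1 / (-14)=1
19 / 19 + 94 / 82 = 88 / 41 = 2.15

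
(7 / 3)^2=5.44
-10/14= -5/7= -0.71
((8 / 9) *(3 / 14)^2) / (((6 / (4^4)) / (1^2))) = 256 / 147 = 1.74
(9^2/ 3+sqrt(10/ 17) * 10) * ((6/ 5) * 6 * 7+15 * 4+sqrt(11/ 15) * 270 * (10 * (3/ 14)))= 6 * (644+225 * sqrt(165)) * (10 * sqrt(170)+459)/ 595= 21004.92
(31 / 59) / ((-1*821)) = -31 / 48439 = -0.00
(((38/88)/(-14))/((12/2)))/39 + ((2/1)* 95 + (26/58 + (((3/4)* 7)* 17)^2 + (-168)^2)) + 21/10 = 380209064359/10450440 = 36382.11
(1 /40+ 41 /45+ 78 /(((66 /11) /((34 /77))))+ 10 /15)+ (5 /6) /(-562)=57185719 /7789320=7.34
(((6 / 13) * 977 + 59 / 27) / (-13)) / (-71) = 159041 / 323973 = 0.49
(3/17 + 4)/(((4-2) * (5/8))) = 284/85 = 3.34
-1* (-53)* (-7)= -371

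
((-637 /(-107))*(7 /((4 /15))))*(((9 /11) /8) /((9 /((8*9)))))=601965 /4708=127.86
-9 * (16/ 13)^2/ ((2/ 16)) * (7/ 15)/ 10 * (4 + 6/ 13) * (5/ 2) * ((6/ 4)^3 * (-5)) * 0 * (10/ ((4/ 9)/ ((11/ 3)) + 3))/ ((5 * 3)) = 0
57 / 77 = 0.74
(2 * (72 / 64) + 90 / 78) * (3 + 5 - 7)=177 / 52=3.40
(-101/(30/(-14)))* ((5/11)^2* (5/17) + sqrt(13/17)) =44.08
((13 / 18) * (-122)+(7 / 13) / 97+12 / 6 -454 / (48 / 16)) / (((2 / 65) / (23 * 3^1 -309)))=538938800 / 291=1852023.37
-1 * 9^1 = -9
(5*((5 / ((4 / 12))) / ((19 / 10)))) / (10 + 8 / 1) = 125 / 57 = 2.19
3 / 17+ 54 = 921 / 17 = 54.18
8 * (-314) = -2512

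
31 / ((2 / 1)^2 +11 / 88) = 248 / 33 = 7.52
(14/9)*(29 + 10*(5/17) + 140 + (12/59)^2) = 142483754/532593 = 267.53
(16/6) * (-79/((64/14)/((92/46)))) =-553/6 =-92.17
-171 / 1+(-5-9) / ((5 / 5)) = -185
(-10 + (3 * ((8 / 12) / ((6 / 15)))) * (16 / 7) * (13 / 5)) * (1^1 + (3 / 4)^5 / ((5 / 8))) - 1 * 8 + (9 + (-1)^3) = 60927 / 2240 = 27.20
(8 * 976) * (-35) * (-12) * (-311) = -1019880960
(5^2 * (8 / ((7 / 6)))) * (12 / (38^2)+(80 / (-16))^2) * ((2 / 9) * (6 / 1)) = 14444800 / 2527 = 5716.19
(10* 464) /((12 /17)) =19720 /3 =6573.33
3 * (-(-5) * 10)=150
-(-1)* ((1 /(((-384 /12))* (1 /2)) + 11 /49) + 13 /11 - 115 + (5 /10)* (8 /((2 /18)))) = -669707 /8624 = -77.66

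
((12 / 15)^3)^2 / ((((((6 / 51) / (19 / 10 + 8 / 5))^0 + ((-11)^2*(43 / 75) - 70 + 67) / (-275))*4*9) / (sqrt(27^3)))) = 304128*sqrt(3) / 391175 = 1.35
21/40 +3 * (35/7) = 621/40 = 15.52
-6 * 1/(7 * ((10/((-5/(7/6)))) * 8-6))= 0.03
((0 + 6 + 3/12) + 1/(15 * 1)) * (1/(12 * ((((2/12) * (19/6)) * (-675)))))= -379/256500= -0.00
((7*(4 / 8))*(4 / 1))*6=84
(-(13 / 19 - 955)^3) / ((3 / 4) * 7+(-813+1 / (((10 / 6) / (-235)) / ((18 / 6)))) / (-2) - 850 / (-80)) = 47689977567744 / 34781989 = 1371111.28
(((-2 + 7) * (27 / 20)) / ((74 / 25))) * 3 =2025 / 296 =6.84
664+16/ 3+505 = 3523/ 3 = 1174.33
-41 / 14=-2.93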